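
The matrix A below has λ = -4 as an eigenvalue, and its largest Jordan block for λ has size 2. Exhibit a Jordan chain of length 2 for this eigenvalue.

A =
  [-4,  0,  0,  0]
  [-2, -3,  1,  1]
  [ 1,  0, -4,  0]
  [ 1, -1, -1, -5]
A Jordan chain for λ = -4 of length 2:
v_1 = (0, -2, 1, 1)ᵀ
v_2 = (1, 0, 0, 0)ᵀ

Let N = A − (-4)·I. We want v_2 with N^2 v_2 = 0 but N^1 v_2 ≠ 0; then v_{j-1} := N · v_j for j = 2, …, 2.

Pick v_2 = (1, 0, 0, 0)ᵀ.
Then v_1 = N · v_2 = (0, -2, 1, 1)ᵀ.

Sanity check: (A − (-4)·I) v_1 = (0, 0, 0, 0)ᵀ = 0. ✓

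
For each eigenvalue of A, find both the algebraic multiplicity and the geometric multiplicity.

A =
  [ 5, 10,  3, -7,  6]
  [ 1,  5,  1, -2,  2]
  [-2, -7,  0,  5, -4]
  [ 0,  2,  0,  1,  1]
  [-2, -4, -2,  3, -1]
λ = 2: alg = 5, geom = 2

Step 1 — factor the characteristic polynomial to read off the algebraic multiplicities:
  χ_A(x) = (x - 2)^5

Step 2 — compute geometric multiplicities via the rank-nullity identity g(λ) = n − rank(A − λI):
  rank(A − (2)·I) = 3, so dim ker(A − (2)·I) = n − 3 = 2

Summary:
  λ = 2: algebraic multiplicity = 5, geometric multiplicity = 2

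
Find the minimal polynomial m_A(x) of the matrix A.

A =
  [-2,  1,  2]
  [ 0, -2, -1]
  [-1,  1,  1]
x^3 + 3*x^2 + 3*x + 1

The characteristic polynomial is χ_A(x) = (x + 1)^3, so the eigenvalues are known. The minimal polynomial is
  m_A(x) = Π_λ (x − λ)^{k_λ}
where k_λ is the size of the *largest* Jordan block for λ (equivalently, the smallest k with (A − λI)^k v = 0 for every generalised eigenvector v of λ).

  λ = -1: largest Jordan block has size 3, contributing (x + 1)^3

So m_A(x) = (x + 1)^3 = x^3 + 3*x^2 + 3*x + 1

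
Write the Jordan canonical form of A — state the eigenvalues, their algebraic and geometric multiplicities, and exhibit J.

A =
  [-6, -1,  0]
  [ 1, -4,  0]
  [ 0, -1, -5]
J_3(-5)

The characteristic polynomial is
  det(x·I − A) = x^3 + 15*x^2 + 75*x + 125 = (x + 5)^3

Eigenvalues and multiplicities (the geometric multiplicity of λ is n − rank(A − λI), which equals the number of Jordan blocks for λ):
  λ = -5: algebraic multiplicity = 3, geometric multiplicity = 1

Determining the block sizes for each eigenvalue:
  λ = -5: one block (gm = 1), so the single block has size am = 3 → block sizes [3]

Assembling the blocks gives a Jordan form
J =
  [-5,  1,  0]
  [ 0, -5,  1]
  [ 0,  0, -5]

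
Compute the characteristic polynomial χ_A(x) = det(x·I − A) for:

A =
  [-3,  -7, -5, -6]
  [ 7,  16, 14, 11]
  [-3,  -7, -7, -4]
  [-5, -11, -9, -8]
x^4 + 2*x^3

Expanding det(x·I − A) (e.g. by cofactor expansion or by noting that A is similar to its Jordan form J, which has the same characteristic polynomial as A) gives
  χ_A(x) = x^4 + 2*x^3
which factors as x^3*(x + 2). The eigenvalues (with algebraic multiplicities) are λ = -2 with multiplicity 1, λ = 0 with multiplicity 3.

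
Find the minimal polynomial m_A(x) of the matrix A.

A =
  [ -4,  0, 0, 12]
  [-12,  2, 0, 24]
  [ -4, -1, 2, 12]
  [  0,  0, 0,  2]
x^3 - 12*x + 16

The characteristic polynomial is χ_A(x) = (x - 2)^3*(x + 4), so the eigenvalues are known. The minimal polynomial is
  m_A(x) = Π_λ (x − λ)^{k_λ}
where k_λ is the size of the *largest* Jordan block for λ (equivalently, the smallest k with (A − λI)^k v = 0 for every generalised eigenvector v of λ).

  λ = -4: largest Jordan block has size 1, contributing (x + 4)
  λ = 2: largest Jordan block has size 2, contributing (x − 2)^2

So m_A(x) = (x - 2)^2*(x + 4) = x^3 - 12*x + 16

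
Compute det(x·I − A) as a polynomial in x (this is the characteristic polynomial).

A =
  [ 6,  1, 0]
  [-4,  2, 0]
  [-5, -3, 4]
x^3 - 12*x^2 + 48*x - 64

Expanding det(x·I − A) (e.g. by cofactor expansion or by noting that A is similar to its Jordan form J, which has the same characteristic polynomial as A) gives
  χ_A(x) = x^3 - 12*x^2 + 48*x - 64
which factors as (x - 4)^3. The eigenvalues (with algebraic multiplicities) are λ = 4 with multiplicity 3.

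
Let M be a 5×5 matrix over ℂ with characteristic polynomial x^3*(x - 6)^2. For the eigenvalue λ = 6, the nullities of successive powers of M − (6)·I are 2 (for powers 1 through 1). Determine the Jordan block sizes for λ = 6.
Block sizes for λ = 6: [1, 1]

From the dimensions of kernels of powers, the number of Jordan blocks of size at least j is d_j − d_{j−1} where d_j = dim ker(N^j) (with d_0 = 0). Computing the differences gives [2].
The number of blocks of size exactly k is (#blocks of size ≥ k) − (#blocks of size ≥ k + 1), so the partition is: 2 block(s) of size 1.
In nonincreasing order the block sizes are [1, 1].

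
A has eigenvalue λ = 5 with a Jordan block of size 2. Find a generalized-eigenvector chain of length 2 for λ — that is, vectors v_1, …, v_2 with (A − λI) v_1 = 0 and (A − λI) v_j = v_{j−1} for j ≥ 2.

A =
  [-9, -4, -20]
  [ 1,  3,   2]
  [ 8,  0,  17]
A Jordan chain for λ = 5 of length 2:
v_1 = (-24, 4, 16)ᵀ
v_2 = (2, -1, 0)ᵀ

Let N = A − (5)·I. We want v_2 with N^2 v_2 = 0 but N^1 v_2 ≠ 0; then v_{j-1} := N · v_j for j = 2, …, 2.

Pick v_2 = (2, -1, 0)ᵀ.
Then v_1 = N · v_2 = (-24, 4, 16)ᵀ.

Sanity check: (A − (5)·I) v_1 = (0, 0, 0)ᵀ = 0. ✓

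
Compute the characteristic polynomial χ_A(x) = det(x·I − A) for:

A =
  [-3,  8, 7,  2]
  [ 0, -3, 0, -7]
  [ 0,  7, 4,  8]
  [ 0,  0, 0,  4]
x^4 - 2*x^3 - 23*x^2 + 24*x + 144

Expanding det(x·I − A) (e.g. by cofactor expansion or by noting that A is similar to its Jordan form J, which has the same characteristic polynomial as A) gives
  χ_A(x) = x^4 - 2*x^3 - 23*x^2 + 24*x + 144
which factors as (x - 4)^2*(x + 3)^2. The eigenvalues (with algebraic multiplicities) are λ = -3 with multiplicity 2, λ = 4 with multiplicity 2.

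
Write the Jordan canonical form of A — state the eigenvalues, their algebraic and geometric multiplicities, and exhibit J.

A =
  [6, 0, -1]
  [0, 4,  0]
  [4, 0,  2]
J_2(4) ⊕ J_1(4)

The characteristic polynomial is
  det(x·I − A) = x^3 - 12*x^2 + 48*x - 64 = (x - 4)^3

Eigenvalues and multiplicities (the geometric multiplicity of λ is n − rank(A − λI), which equals the number of Jordan blocks for λ):
  λ = 4: algebraic multiplicity = 3, geometric multiplicity = 2

Determining the block sizes for each eigenvalue:
  λ = 4: 2 blocks summing to 3 forces exactly one block of size 2 and the rest size 1 → block sizes [2, 1]

Assembling the blocks gives a Jordan form
J =
  [4, 1, 0]
  [0, 4, 0]
  [0, 0, 4]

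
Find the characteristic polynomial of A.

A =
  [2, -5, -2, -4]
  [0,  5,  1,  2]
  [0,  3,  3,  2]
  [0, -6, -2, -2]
x^4 - 8*x^3 + 24*x^2 - 32*x + 16

Expanding det(x·I − A) (e.g. by cofactor expansion or by noting that A is similar to its Jordan form J, which has the same characteristic polynomial as A) gives
  χ_A(x) = x^4 - 8*x^3 + 24*x^2 - 32*x + 16
which factors as (x - 2)^4. The eigenvalues (with algebraic multiplicities) are λ = 2 with multiplicity 4.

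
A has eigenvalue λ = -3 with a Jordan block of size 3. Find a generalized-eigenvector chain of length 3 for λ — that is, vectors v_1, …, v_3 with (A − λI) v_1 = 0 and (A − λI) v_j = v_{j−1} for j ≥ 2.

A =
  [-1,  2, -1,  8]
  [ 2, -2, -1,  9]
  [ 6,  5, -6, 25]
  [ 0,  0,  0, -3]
A Jordan chain for λ = -3 of length 3:
v_1 = (2, 0, 4, 0)ᵀ
v_2 = (2, 2, 6, 0)ᵀ
v_3 = (1, 0, 0, 0)ᵀ

Let N = A − (-3)·I. We want v_3 with N^3 v_3 = 0 but N^2 v_3 ≠ 0; then v_{j-1} := N · v_j for j = 3, …, 2.

Pick v_3 = (1, 0, 0, 0)ᵀ.
Then v_2 = N · v_3 = (2, 2, 6, 0)ᵀ.
Then v_1 = N · v_2 = (2, 0, 4, 0)ᵀ.

Sanity check: (A − (-3)·I) v_1 = (0, 0, 0, 0)ᵀ = 0. ✓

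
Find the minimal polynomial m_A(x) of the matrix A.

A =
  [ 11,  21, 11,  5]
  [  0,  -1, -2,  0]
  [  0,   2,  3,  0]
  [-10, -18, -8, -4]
x^3 - 8*x^2 + 13*x - 6

The characteristic polynomial is χ_A(x) = (x - 6)*(x - 1)^3, so the eigenvalues are known. The minimal polynomial is
  m_A(x) = Π_λ (x − λ)^{k_λ}
where k_λ is the size of the *largest* Jordan block for λ (equivalently, the smallest k with (A − λI)^k v = 0 for every generalised eigenvector v of λ).

  λ = 1: largest Jordan block has size 2, contributing (x − 1)^2
  λ = 6: largest Jordan block has size 1, contributing (x − 6)

So m_A(x) = (x - 6)*(x - 1)^2 = x^3 - 8*x^2 + 13*x - 6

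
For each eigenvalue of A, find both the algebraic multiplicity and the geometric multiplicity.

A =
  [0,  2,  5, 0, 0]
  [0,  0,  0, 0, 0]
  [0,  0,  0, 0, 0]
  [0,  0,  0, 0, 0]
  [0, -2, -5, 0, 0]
λ = 0: alg = 5, geom = 4

Step 1 — factor the characteristic polynomial to read off the algebraic multiplicities:
  χ_A(x) = x^5

Step 2 — compute geometric multiplicities via the rank-nullity identity g(λ) = n − rank(A − λI):
  rank(A − (0)·I) = 1, so dim ker(A − (0)·I) = n − 1 = 4

Summary:
  λ = 0: algebraic multiplicity = 5, geometric multiplicity = 4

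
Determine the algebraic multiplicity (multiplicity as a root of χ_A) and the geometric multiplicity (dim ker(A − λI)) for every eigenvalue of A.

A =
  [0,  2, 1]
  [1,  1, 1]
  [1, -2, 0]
λ = -1: alg = 1, geom = 1; λ = 1: alg = 2, geom = 1

Step 1 — factor the characteristic polynomial to read off the algebraic multiplicities:
  χ_A(x) = (x - 1)^2*(x + 1)

Step 2 — compute geometric multiplicities via the rank-nullity identity g(λ) = n − rank(A − λI):
  rank(A − (-1)·I) = 2, so dim ker(A − (-1)·I) = n − 2 = 1
  rank(A − (1)·I) = 2, so dim ker(A − (1)·I) = n − 2 = 1

Summary:
  λ = -1: algebraic multiplicity = 1, geometric multiplicity = 1
  λ = 1: algebraic multiplicity = 2, geometric multiplicity = 1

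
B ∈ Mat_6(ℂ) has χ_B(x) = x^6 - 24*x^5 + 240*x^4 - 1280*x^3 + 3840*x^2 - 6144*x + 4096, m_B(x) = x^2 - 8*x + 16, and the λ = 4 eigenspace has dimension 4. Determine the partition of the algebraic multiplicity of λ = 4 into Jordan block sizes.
Block sizes for λ = 4: [2, 2, 1, 1]

Step 1 — from the characteristic polynomial, algebraic multiplicity of λ = 4 is 6. From dim ker(B − (4)·I) = 4, there are exactly 4 Jordan blocks for λ = 4.
Step 2 — from the minimal polynomial, the factor (x − 4)^2 tells us the largest block for λ = 4 has size 2.
Step 3 — with total size 6, 4 blocks, and largest block 2, the block sizes (in nonincreasing order) are [2, 2, 1, 1].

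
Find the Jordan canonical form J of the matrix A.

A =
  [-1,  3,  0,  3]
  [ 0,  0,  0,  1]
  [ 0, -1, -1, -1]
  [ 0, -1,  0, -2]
J_2(-1) ⊕ J_1(-1) ⊕ J_1(-1)

The characteristic polynomial is
  det(x·I − A) = x^4 + 4*x^3 + 6*x^2 + 4*x + 1 = (x + 1)^4

Eigenvalues and multiplicities (the geometric multiplicity of λ is n − rank(A − λI), which equals the number of Jordan blocks for λ):
  λ = -1: algebraic multiplicity = 4, geometric multiplicity = 3

Determining the block sizes for each eigenvalue:
  λ = -1: 3 blocks summing to 4 forces exactly one block of size 2 and the rest size 1 → block sizes [2, 1, 1]

Assembling the blocks gives a Jordan form
J =
  [-1,  1,  0,  0]
  [ 0, -1,  0,  0]
  [ 0,  0, -1,  0]
  [ 0,  0,  0, -1]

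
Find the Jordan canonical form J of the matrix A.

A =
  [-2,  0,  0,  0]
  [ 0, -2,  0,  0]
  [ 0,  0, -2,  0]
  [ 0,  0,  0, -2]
J_1(-2) ⊕ J_1(-2) ⊕ J_1(-2) ⊕ J_1(-2)

The characteristic polynomial is
  det(x·I − A) = x^4 + 8*x^3 + 24*x^2 + 32*x + 16 = (x + 2)^4

Eigenvalues and multiplicities (the geometric multiplicity of λ is n − rank(A − λI), which equals the number of Jordan blocks for λ):
  λ = -2: algebraic multiplicity = 4, geometric multiplicity = 4

Determining the block sizes for each eigenvalue:
  λ = -2: gm = am = 4, so every block has size 1 → block sizes [1, 1, 1, 1]

Assembling the blocks gives a Jordan form
J =
  [-2,  0,  0,  0]
  [ 0, -2,  0,  0]
  [ 0,  0, -2,  0]
  [ 0,  0,  0, -2]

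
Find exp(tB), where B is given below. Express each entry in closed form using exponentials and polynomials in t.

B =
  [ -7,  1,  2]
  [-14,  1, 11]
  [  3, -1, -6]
e^{tB} =
  [t^2*exp(-4*t)/2 - 3*t*exp(-4*t) + exp(-4*t), t*exp(-4*t), t^2*exp(-4*t)/2 + 2*t*exp(-4*t)]
  [5*t^2*exp(-4*t)/2 - 14*t*exp(-4*t), 5*t*exp(-4*t) + exp(-4*t), 5*t^2*exp(-4*t)/2 + 11*t*exp(-4*t)]
  [-t^2*exp(-4*t)/2 + 3*t*exp(-4*t), -t*exp(-4*t), -t^2*exp(-4*t)/2 - 2*t*exp(-4*t) + exp(-4*t)]

Strategy: write B = P · J · P⁻¹ where J is a Jordan canonical form, so e^{tB} = P · e^{tJ} · P⁻¹, and e^{tJ} can be computed block-by-block.

B has Jordan form
J =
  [-4,  1,  0]
  [ 0, -4,  1]
  [ 0,  0, -4]
(up to reordering of blocks).

Per-block formulas:
  For a 3×3 Jordan block J_3(-4): exp(t · J_3(-4)) = e^(-4t)·(I + t·N + (t^2/2)·N^2), where N is the 3×3 nilpotent shift.

After assembling e^{tJ} and conjugating by P, we get:

e^{tB} =
  [t^2*exp(-4*t)/2 - 3*t*exp(-4*t) + exp(-4*t), t*exp(-4*t), t^2*exp(-4*t)/2 + 2*t*exp(-4*t)]
  [5*t^2*exp(-4*t)/2 - 14*t*exp(-4*t), 5*t*exp(-4*t) + exp(-4*t), 5*t^2*exp(-4*t)/2 + 11*t*exp(-4*t)]
  [-t^2*exp(-4*t)/2 + 3*t*exp(-4*t), -t*exp(-4*t), -t^2*exp(-4*t)/2 - 2*t*exp(-4*t) + exp(-4*t)]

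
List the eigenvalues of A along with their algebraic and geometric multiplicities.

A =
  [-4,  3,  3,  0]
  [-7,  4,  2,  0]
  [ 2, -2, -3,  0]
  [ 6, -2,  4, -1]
λ = -1: alg = 4, geom = 2

Step 1 — factor the characteristic polynomial to read off the algebraic multiplicities:
  χ_A(x) = (x + 1)^4

Step 2 — compute geometric multiplicities via the rank-nullity identity g(λ) = n − rank(A − λI):
  rank(A − (-1)·I) = 2, so dim ker(A − (-1)·I) = n − 2 = 2

Summary:
  λ = -1: algebraic multiplicity = 4, geometric multiplicity = 2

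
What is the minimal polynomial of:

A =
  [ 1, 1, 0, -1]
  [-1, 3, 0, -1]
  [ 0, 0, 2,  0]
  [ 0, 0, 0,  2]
x^2 - 4*x + 4

The characteristic polynomial is χ_A(x) = (x - 2)^4, so the eigenvalues are known. The minimal polynomial is
  m_A(x) = Π_λ (x − λ)^{k_λ}
where k_λ is the size of the *largest* Jordan block for λ (equivalently, the smallest k with (A − λI)^k v = 0 for every generalised eigenvector v of λ).

  λ = 2: largest Jordan block has size 2, contributing (x − 2)^2

So m_A(x) = (x - 2)^2 = x^2 - 4*x + 4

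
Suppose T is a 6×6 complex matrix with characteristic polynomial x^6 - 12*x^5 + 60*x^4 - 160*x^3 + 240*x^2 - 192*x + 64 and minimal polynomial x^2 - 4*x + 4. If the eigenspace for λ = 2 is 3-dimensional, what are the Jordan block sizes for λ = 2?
Block sizes for λ = 2: [2, 2, 2]

Step 1 — from the characteristic polynomial, algebraic multiplicity of λ = 2 is 6. From dim ker(T − (2)·I) = 3, there are exactly 3 Jordan blocks for λ = 2.
Step 2 — from the minimal polynomial, the factor (x − 2)^2 tells us the largest block for λ = 2 has size 2.
Step 3 — with total size 6, 3 blocks, and largest block 2, the block sizes (in nonincreasing order) are [2, 2, 2].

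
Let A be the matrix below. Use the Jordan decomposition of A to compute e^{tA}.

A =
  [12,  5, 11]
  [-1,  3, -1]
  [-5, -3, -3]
e^{tA} =
  [2*t^2*exp(4*t) + 8*t*exp(4*t) + exp(4*t), t^2*exp(4*t) + 5*t*exp(4*t), 3*t^2*exp(4*t) + 11*t*exp(4*t)]
  [-t^2*exp(4*t) - t*exp(4*t), -t^2*exp(4*t)/2 - t*exp(4*t) + exp(4*t), -3*t^2*exp(4*t)/2 - t*exp(4*t)]
  [-t^2*exp(4*t) - 5*t*exp(4*t), -t^2*exp(4*t)/2 - 3*t*exp(4*t), -3*t^2*exp(4*t)/2 - 7*t*exp(4*t) + exp(4*t)]

Strategy: write A = P · J · P⁻¹ where J is a Jordan canonical form, so e^{tA} = P · e^{tJ} · P⁻¹, and e^{tJ} can be computed block-by-block.

A has Jordan form
J =
  [4, 1, 0]
  [0, 4, 1]
  [0, 0, 4]
(up to reordering of blocks).

Per-block formulas:
  For a 3×3 Jordan block J_3(4): exp(t · J_3(4)) = e^(4t)·(I + t·N + (t^2/2)·N^2), where N is the 3×3 nilpotent shift.

After assembling e^{tJ} and conjugating by P, we get:

e^{tA} =
  [2*t^2*exp(4*t) + 8*t*exp(4*t) + exp(4*t), t^2*exp(4*t) + 5*t*exp(4*t), 3*t^2*exp(4*t) + 11*t*exp(4*t)]
  [-t^2*exp(4*t) - t*exp(4*t), -t^2*exp(4*t)/2 - t*exp(4*t) + exp(4*t), -3*t^2*exp(4*t)/2 - t*exp(4*t)]
  [-t^2*exp(4*t) - 5*t*exp(4*t), -t^2*exp(4*t)/2 - 3*t*exp(4*t), -3*t^2*exp(4*t)/2 - 7*t*exp(4*t) + exp(4*t)]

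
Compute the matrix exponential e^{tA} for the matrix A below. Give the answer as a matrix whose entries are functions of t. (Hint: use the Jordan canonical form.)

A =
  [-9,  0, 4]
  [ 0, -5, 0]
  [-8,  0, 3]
e^{tA} =
  [-exp(-t) + 2*exp(-5*t), 0, exp(-t) - exp(-5*t)]
  [0, exp(-5*t), 0]
  [-2*exp(-t) + 2*exp(-5*t), 0, 2*exp(-t) - exp(-5*t)]

Strategy: write A = P · J · P⁻¹ where J is a Jordan canonical form, so e^{tA} = P · e^{tJ} · P⁻¹, and e^{tJ} can be computed block-by-block.

A has Jordan form
J =
  [-5,  0,  0]
  [ 0, -5,  0]
  [ 0,  0, -1]
(up to reordering of blocks).

Per-block formulas:
  For a 1×1 block at λ = -5: exp(t · [-5]) = [e^(-5t)].
  For a 1×1 block at λ = -1: exp(t · [-1]) = [e^(-1t)].

After assembling e^{tJ} and conjugating by P, we get:

e^{tA} =
  [-exp(-t) + 2*exp(-5*t), 0, exp(-t) - exp(-5*t)]
  [0, exp(-5*t), 0]
  [-2*exp(-t) + 2*exp(-5*t), 0, 2*exp(-t) - exp(-5*t)]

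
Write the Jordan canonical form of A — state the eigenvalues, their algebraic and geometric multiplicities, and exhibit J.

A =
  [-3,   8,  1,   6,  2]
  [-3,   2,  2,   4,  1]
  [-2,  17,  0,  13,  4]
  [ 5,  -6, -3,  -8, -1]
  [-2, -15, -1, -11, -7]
J_1(-4) ⊕ J_3(-3) ⊕ J_1(-3)

The characteristic polynomial is
  det(x·I − A) = x^5 + 16*x^4 + 102*x^3 + 324*x^2 + 513*x + 324 = (x + 3)^4*(x + 4)

Eigenvalues and multiplicities (the geometric multiplicity of λ is n − rank(A − λI), which equals the number of Jordan blocks for λ):
  λ = -4: algebraic multiplicity = 1, geometric multiplicity = 1
  λ = -3: algebraic multiplicity = 4, geometric multiplicity = 2

Determining the block sizes for each eigenvalue:
  λ = -4: one block (gm = 1), so the single block has size am = 1 → block sizes [1]
  λ = -3: with am = 4 and gm = 2, the partition is not yet determined (e.g. several partitions of 4 into 2 parts exist). Let N = A − (-3)·I. Computing rank(N^1) = 3, rank(N^2) = 2, rank(N^3) = 1; the number of blocks of size ≥ j is rank(N^{j−1}) − rank(N^j), giving [2, 1, 1]. So we have 1 block(s) of size 3, 1 block(s) of size 1 → block sizes [3, 1]

Assembling the blocks gives a Jordan form
J =
  [-4,  0,  0,  0,  0]
  [ 0, -3,  1,  0,  0]
  [ 0,  0, -3,  1,  0]
  [ 0,  0,  0, -3,  0]
  [ 0,  0,  0,  0, -3]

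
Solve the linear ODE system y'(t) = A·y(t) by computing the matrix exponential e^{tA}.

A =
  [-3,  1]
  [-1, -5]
e^{tA} =
  [t*exp(-4*t) + exp(-4*t), t*exp(-4*t)]
  [-t*exp(-4*t), -t*exp(-4*t) + exp(-4*t)]

Strategy: write A = P · J · P⁻¹ where J is a Jordan canonical form, so e^{tA} = P · e^{tJ} · P⁻¹, and e^{tJ} can be computed block-by-block.

A has Jordan form
J =
  [-4,  1]
  [ 0, -4]
(up to reordering of blocks).

Per-block formulas:
  For a 2×2 Jordan block J_2(-4): exp(t · J_2(-4)) = e^(-4t)·(I + t·N), where N is the 2×2 nilpotent shift.

After assembling e^{tJ} and conjugating by P, we get:

e^{tA} =
  [t*exp(-4*t) + exp(-4*t), t*exp(-4*t)]
  [-t*exp(-4*t), -t*exp(-4*t) + exp(-4*t)]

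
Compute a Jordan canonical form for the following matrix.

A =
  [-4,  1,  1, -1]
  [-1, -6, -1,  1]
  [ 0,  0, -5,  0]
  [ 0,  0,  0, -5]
J_2(-5) ⊕ J_1(-5) ⊕ J_1(-5)

The characteristic polynomial is
  det(x·I − A) = x^4 + 20*x^3 + 150*x^2 + 500*x + 625 = (x + 5)^4

Eigenvalues and multiplicities (the geometric multiplicity of λ is n − rank(A − λI), which equals the number of Jordan blocks for λ):
  λ = -5: algebraic multiplicity = 4, geometric multiplicity = 3

Determining the block sizes for each eigenvalue:
  λ = -5: 3 blocks summing to 4 forces exactly one block of size 2 and the rest size 1 → block sizes [2, 1, 1]

Assembling the blocks gives a Jordan form
J =
  [-5,  1,  0,  0]
  [ 0, -5,  0,  0]
  [ 0,  0, -5,  0]
  [ 0,  0,  0, -5]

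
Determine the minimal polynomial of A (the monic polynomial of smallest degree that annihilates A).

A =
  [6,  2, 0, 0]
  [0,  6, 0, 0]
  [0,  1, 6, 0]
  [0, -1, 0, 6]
x^2 - 12*x + 36

The characteristic polynomial is χ_A(x) = (x - 6)^4, so the eigenvalues are known. The minimal polynomial is
  m_A(x) = Π_λ (x − λ)^{k_λ}
where k_λ is the size of the *largest* Jordan block for λ (equivalently, the smallest k with (A − λI)^k v = 0 for every generalised eigenvector v of λ).

  λ = 6: largest Jordan block has size 2, contributing (x − 6)^2

So m_A(x) = (x - 6)^2 = x^2 - 12*x + 36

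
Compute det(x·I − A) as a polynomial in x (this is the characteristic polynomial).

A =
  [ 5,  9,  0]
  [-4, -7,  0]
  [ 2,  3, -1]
x^3 + 3*x^2 + 3*x + 1

Expanding det(x·I − A) (e.g. by cofactor expansion or by noting that A is similar to its Jordan form J, which has the same characteristic polynomial as A) gives
  χ_A(x) = x^3 + 3*x^2 + 3*x + 1
which factors as (x + 1)^3. The eigenvalues (with algebraic multiplicities) are λ = -1 with multiplicity 3.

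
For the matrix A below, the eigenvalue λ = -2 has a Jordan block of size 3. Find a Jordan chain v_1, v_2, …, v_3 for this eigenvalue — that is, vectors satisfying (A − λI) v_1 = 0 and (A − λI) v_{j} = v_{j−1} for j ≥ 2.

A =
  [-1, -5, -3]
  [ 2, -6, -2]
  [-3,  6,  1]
A Jordan chain for λ = -2 of length 3:
v_1 = (-3, -6, 9)ᵀ
v_2 = (-5, -4, 6)ᵀ
v_3 = (0, 1, 0)ᵀ

Let N = A − (-2)·I. We want v_3 with N^3 v_3 = 0 but N^2 v_3 ≠ 0; then v_{j-1} := N · v_j for j = 3, …, 2.

Pick v_3 = (0, 1, 0)ᵀ.
Then v_2 = N · v_3 = (-5, -4, 6)ᵀ.
Then v_1 = N · v_2 = (-3, -6, 9)ᵀ.

Sanity check: (A − (-2)·I) v_1 = (0, 0, 0)ᵀ = 0. ✓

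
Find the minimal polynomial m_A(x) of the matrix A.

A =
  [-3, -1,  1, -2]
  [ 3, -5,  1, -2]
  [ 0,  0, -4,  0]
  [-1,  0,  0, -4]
x^3 + 12*x^2 + 48*x + 64

The characteristic polynomial is χ_A(x) = (x + 4)^4, so the eigenvalues are known. The minimal polynomial is
  m_A(x) = Π_λ (x − λ)^{k_λ}
where k_λ is the size of the *largest* Jordan block for λ (equivalently, the smallest k with (A − λI)^k v = 0 for every generalised eigenvector v of λ).

  λ = -4: largest Jordan block has size 3, contributing (x + 4)^3

So m_A(x) = (x + 4)^3 = x^3 + 12*x^2 + 48*x + 64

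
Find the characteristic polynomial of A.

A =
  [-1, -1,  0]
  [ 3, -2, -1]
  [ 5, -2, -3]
x^3 + 6*x^2 + 12*x + 8

Expanding det(x·I − A) (e.g. by cofactor expansion or by noting that A is similar to its Jordan form J, which has the same characteristic polynomial as A) gives
  χ_A(x) = x^3 + 6*x^2 + 12*x + 8
which factors as (x + 2)^3. The eigenvalues (with algebraic multiplicities) are λ = -2 with multiplicity 3.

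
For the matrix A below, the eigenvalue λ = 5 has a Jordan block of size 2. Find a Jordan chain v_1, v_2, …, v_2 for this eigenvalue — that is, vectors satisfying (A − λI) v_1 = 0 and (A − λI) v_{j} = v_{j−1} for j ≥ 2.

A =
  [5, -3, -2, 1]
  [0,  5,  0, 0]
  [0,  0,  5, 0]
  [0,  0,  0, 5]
A Jordan chain for λ = 5 of length 2:
v_1 = (-3, 0, 0, 0)ᵀ
v_2 = (0, 1, 0, 0)ᵀ

Let N = A − (5)·I. We want v_2 with N^2 v_2 = 0 but N^1 v_2 ≠ 0; then v_{j-1} := N · v_j for j = 2, …, 2.

Pick v_2 = (0, 1, 0, 0)ᵀ.
Then v_1 = N · v_2 = (-3, 0, 0, 0)ᵀ.

Sanity check: (A − (5)·I) v_1 = (0, 0, 0, 0)ᵀ = 0. ✓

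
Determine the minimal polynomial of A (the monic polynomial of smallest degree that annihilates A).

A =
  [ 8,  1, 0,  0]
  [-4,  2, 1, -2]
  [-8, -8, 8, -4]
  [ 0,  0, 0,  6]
x^3 - 18*x^2 + 108*x - 216

The characteristic polynomial is χ_A(x) = (x - 6)^4, so the eigenvalues are known. The minimal polynomial is
  m_A(x) = Π_λ (x − λ)^{k_λ}
where k_λ is the size of the *largest* Jordan block for λ (equivalently, the smallest k with (A − λI)^k v = 0 for every generalised eigenvector v of λ).

  λ = 6: largest Jordan block has size 3, contributing (x − 6)^3

So m_A(x) = (x - 6)^3 = x^3 - 18*x^2 + 108*x - 216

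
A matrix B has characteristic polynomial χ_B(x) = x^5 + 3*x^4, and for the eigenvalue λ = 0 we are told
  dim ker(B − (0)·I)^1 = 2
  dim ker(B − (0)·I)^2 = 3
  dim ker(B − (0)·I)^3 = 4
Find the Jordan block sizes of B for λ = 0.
Block sizes for λ = 0: [3, 1]

From the dimensions of kernels of powers, the number of Jordan blocks of size at least j is d_j − d_{j−1} where d_j = dim ker(N^j) (with d_0 = 0). Computing the differences gives [2, 1, 1].
The number of blocks of size exactly k is (#blocks of size ≥ k) − (#blocks of size ≥ k + 1), so the partition is: 1 block(s) of size 1, 1 block(s) of size 3.
In nonincreasing order the block sizes are [3, 1].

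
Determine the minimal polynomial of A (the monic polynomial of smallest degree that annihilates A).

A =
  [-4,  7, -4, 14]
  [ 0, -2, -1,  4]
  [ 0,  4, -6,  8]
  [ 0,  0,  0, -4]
x^3 + 12*x^2 + 48*x + 64

The characteristic polynomial is χ_A(x) = (x + 4)^4, so the eigenvalues are known. The minimal polynomial is
  m_A(x) = Π_λ (x − λ)^{k_λ}
where k_λ is the size of the *largest* Jordan block for λ (equivalently, the smallest k with (A − λI)^k v = 0 for every generalised eigenvector v of λ).

  λ = -4: largest Jordan block has size 3, contributing (x + 4)^3

So m_A(x) = (x + 4)^3 = x^3 + 12*x^2 + 48*x + 64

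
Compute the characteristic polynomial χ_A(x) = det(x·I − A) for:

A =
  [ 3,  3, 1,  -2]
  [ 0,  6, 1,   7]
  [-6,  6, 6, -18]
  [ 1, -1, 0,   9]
x^4 - 24*x^3 + 216*x^2 - 864*x + 1296

Expanding det(x·I − A) (e.g. by cofactor expansion or by noting that A is similar to its Jordan form J, which has the same characteristic polynomial as A) gives
  χ_A(x) = x^4 - 24*x^3 + 216*x^2 - 864*x + 1296
which factors as (x - 6)^4. The eigenvalues (with algebraic multiplicities) are λ = 6 with multiplicity 4.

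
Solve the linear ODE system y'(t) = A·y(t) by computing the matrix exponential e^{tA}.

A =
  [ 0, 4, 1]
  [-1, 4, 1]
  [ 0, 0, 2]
e^{tA} =
  [-2*t*exp(2*t) + exp(2*t), 4*t*exp(2*t), t^2*exp(2*t) + t*exp(2*t)]
  [-t*exp(2*t), 2*t*exp(2*t) + exp(2*t), t^2*exp(2*t)/2 + t*exp(2*t)]
  [0, 0, exp(2*t)]

Strategy: write A = P · J · P⁻¹ where J is a Jordan canonical form, so e^{tA} = P · e^{tJ} · P⁻¹, and e^{tJ} can be computed block-by-block.

A has Jordan form
J =
  [2, 1, 0]
  [0, 2, 1]
  [0, 0, 2]
(up to reordering of blocks).

Per-block formulas:
  For a 3×3 Jordan block J_3(2): exp(t · J_3(2)) = e^(2t)·(I + t·N + (t^2/2)·N^2), where N is the 3×3 nilpotent shift.

After assembling e^{tJ} and conjugating by P, we get:

e^{tA} =
  [-2*t*exp(2*t) + exp(2*t), 4*t*exp(2*t), t^2*exp(2*t) + t*exp(2*t)]
  [-t*exp(2*t), 2*t*exp(2*t) + exp(2*t), t^2*exp(2*t)/2 + t*exp(2*t)]
  [0, 0, exp(2*t)]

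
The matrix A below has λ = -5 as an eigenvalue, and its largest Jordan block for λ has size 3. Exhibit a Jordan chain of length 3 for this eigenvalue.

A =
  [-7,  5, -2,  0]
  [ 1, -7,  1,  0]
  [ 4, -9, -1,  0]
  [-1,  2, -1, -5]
A Jordan chain for λ = -5 of length 3:
v_1 = (1, 0, -1, 0)ᵀ
v_2 = (-2, 1, 4, -1)ᵀ
v_3 = (1, 0, 0, 0)ᵀ

Let N = A − (-5)·I. We want v_3 with N^3 v_3 = 0 but N^2 v_3 ≠ 0; then v_{j-1} := N · v_j for j = 3, …, 2.

Pick v_3 = (1, 0, 0, 0)ᵀ.
Then v_2 = N · v_3 = (-2, 1, 4, -1)ᵀ.
Then v_1 = N · v_2 = (1, 0, -1, 0)ᵀ.

Sanity check: (A − (-5)·I) v_1 = (0, 0, 0, 0)ᵀ = 0. ✓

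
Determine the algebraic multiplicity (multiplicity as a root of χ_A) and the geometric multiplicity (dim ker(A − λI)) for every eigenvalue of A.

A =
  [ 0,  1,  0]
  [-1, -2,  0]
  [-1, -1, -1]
λ = -1: alg = 3, geom = 2

Step 1 — factor the characteristic polynomial to read off the algebraic multiplicities:
  χ_A(x) = (x + 1)^3

Step 2 — compute geometric multiplicities via the rank-nullity identity g(λ) = n − rank(A − λI):
  rank(A − (-1)·I) = 1, so dim ker(A − (-1)·I) = n − 1 = 2

Summary:
  λ = -1: algebraic multiplicity = 3, geometric multiplicity = 2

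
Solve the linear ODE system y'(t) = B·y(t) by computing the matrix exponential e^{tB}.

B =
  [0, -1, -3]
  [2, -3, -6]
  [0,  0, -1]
e^{tB} =
  [2*exp(-t) - exp(-2*t), -exp(-t) + exp(-2*t), -3*exp(-t) + 3*exp(-2*t)]
  [2*exp(-t) - 2*exp(-2*t), -exp(-t) + 2*exp(-2*t), -6*exp(-t) + 6*exp(-2*t)]
  [0, 0, exp(-t)]

Strategy: write B = P · J · P⁻¹ where J is a Jordan canonical form, so e^{tB} = P · e^{tJ} · P⁻¹, and e^{tJ} can be computed block-by-block.

B has Jordan form
J =
  [-2,  0,  0]
  [ 0, -1,  0]
  [ 0,  0, -1]
(up to reordering of blocks).

Per-block formulas:
  For a 1×1 block at λ = -1: exp(t · [-1]) = [e^(-1t)].
  For a 1×1 block at λ = -2: exp(t · [-2]) = [e^(-2t)].

After assembling e^{tJ} and conjugating by P, we get:

e^{tB} =
  [2*exp(-t) - exp(-2*t), -exp(-t) + exp(-2*t), -3*exp(-t) + 3*exp(-2*t)]
  [2*exp(-t) - 2*exp(-2*t), -exp(-t) + 2*exp(-2*t), -6*exp(-t) + 6*exp(-2*t)]
  [0, 0, exp(-t)]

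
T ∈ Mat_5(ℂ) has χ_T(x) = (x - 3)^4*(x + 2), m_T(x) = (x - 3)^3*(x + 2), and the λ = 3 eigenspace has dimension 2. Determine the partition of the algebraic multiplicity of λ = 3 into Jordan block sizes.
Block sizes for λ = 3: [3, 1]

Step 1 — from the characteristic polynomial, algebraic multiplicity of λ = 3 is 4. From dim ker(T − (3)·I) = 2, there are exactly 2 Jordan blocks for λ = 3.
Step 2 — from the minimal polynomial, the factor (x − 3)^3 tells us the largest block for λ = 3 has size 3.
Step 3 — with total size 4, 2 blocks, and largest block 3, the block sizes (in nonincreasing order) are [3, 1].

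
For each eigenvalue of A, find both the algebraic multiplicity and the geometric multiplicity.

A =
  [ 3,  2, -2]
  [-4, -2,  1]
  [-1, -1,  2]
λ = 1: alg = 3, geom = 1

Step 1 — factor the characteristic polynomial to read off the algebraic multiplicities:
  χ_A(x) = (x - 1)^3

Step 2 — compute geometric multiplicities via the rank-nullity identity g(λ) = n − rank(A − λI):
  rank(A − (1)·I) = 2, so dim ker(A − (1)·I) = n − 2 = 1

Summary:
  λ = 1: algebraic multiplicity = 3, geometric multiplicity = 1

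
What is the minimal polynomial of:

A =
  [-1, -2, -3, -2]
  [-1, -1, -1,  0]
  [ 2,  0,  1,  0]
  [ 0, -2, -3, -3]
x^3 + 3*x^2 + 3*x + 1

The characteristic polynomial is χ_A(x) = (x + 1)^4, so the eigenvalues are known. The minimal polynomial is
  m_A(x) = Π_λ (x − λ)^{k_λ}
where k_λ is the size of the *largest* Jordan block for λ (equivalently, the smallest k with (A − λI)^k v = 0 for every generalised eigenvector v of λ).

  λ = -1: largest Jordan block has size 3, contributing (x + 1)^3

So m_A(x) = (x + 1)^3 = x^3 + 3*x^2 + 3*x + 1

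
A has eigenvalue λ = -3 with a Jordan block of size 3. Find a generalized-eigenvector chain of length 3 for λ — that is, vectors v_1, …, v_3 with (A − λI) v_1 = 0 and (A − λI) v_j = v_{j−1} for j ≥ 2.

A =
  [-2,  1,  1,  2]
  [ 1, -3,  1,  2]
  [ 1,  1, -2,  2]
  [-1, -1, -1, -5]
A Jordan chain for λ = -3 of length 3:
v_1 = (1, 0, 1, -1)ᵀ
v_2 = (1, 1, 1, -1)ᵀ
v_3 = (1, 0, 0, 0)ᵀ

Let N = A − (-3)·I. We want v_3 with N^3 v_3 = 0 but N^2 v_3 ≠ 0; then v_{j-1} := N · v_j for j = 3, …, 2.

Pick v_3 = (1, 0, 0, 0)ᵀ.
Then v_2 = N · v_3 = (1, 1, 1, -1)ᵀ.
Then v_1 = N · v_2 = (1, 0, 1, -1)ᵀ.

Sanity check: (A − (-3)·I) v_1 = (0, 0, 0, 0)ᵀ = 0. ✓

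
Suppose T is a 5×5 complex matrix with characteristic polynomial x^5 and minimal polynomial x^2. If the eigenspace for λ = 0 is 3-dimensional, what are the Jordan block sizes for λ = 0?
Block sizes for λ = 0: [2, 2, 1]

Step 1 — from the characteristic polynomial, algebraic multiplicity of λ = 0 is 5. From dim ker(T − (0)·I) = 3, there are exactly 3 Jordan blocks for λ = 0.
Step 2 — from the minimal polynomial, the factor (x − 0)^2 tells us the largest block for λ = 0 has size 2.
Step 3 — with total size 5, 3 blocks, and largest block 2, the block sizes (in nonincreasing order) are [2, 2, 1].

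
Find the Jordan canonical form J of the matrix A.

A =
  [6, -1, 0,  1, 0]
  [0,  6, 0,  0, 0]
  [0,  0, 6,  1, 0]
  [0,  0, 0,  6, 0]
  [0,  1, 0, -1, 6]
J_2(6) ⊕ J_2(6) ⊕ J_1(6)

The characteristic polynomial is
  det(x·I − A) = x^5 - 30*x^4 + 360*x^3 - 2160*x^2 + 6480*x - 7776 = (x - 6)^5

Eigenvalues and multiplicities (the geometric multiplicity of λ is n − rank(A − λI), which equals the number of Jordan blocks for λ):
  λ = 6: algebraic multiplicity = 5, geometric multiplicity = 3

Determining the block sizes for each eigenvalue:
  λ = 6: with am = 5 and gm = 3, the partition is not yet determined (e.g. several partitions of 5 into 3 parts exist). Let N = A − (6)·I. Computing rank(N^1) = 2, rank(N^2) = 0; the number of blocks of size ≥ j is rank(N^{j−1}) − rank(N^j), giving [3, 2]. So we have 2 block(s) of size 2, 1 block(s) of size 1 → block sizes [2, 2, 1]

Assembling the blocks gives a Jordan form
J =
  [6, 1, 0, 0, 0]
  [0, 6, 0, 0, 0]
  [0, 0, 6, 1, 0]
  [0, 0, 0, 6, 0]
  [0, 0, 0, 0, 6]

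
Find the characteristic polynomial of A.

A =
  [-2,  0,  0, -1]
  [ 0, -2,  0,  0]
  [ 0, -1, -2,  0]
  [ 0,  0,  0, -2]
x^4 + 8*x^3 + 24*x^2 + 32*x + 16

Expanding det(x·I − A) (e.g. by cofactor expansion or by noting that A is similar to its Jordan form J, which has the same characteristic polynomial as A) gives
  χ_A(x) = x^4 + 8*x^3 + 24*x^2 + 32*x + 16
which factors as (x + 2)^4. The eigenvalues (with algebraic multiplicities) are λ = -2 with multiplicity 4.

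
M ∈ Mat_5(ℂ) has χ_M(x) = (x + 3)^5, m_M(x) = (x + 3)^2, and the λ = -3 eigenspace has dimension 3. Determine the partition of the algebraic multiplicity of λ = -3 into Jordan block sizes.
Block sizes for λ = -3: [2, 2, 1]

Step 1 — from the characteristic polynomial, algebraic multiplicity of λ = -3 is 5. From dim ker(M − (-3)·I) = 3, there are exactly 3 Jordan blocks for λ = -3.
Step 2 — from the minimal polynomial, the factor (x + 3)^2 tells us the largest block for λ = -3 has size 2.
Step 3 — with total size 5, 3 blocks, and largest block 2, the block sizes (in nonincreasing order) are [2, 2, 1].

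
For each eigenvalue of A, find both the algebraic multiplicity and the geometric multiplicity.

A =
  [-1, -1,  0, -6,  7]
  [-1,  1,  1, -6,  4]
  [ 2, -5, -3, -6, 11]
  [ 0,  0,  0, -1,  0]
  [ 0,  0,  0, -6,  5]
λ = -1: alg = 4, geom = 2; λ = 5: alg = 1, geom = 1

Step 1 — factor the characteristic polynomial to read off the algebraic multiplicities:
  χ_A(x) = (x - 5)*(x + 1)^4

Step 2 — compute geometric multiplicities via the rank-nullity identity g(λ) = n − rank(A − λI):
  rank(A − (-1)·I) = 3, so dim ker(A − (-1)·I) = n − 3 = 2
  rank(A − (5)·I) = 4, so dim ker(A − (5)·I) = n − 4 = 1

Summary:
  λ = -1: algebraic multiplicity = 4, geometric multiplicity = 2
  λ = 5: algebraic multiplicity = 1, geometric multiplicity = 1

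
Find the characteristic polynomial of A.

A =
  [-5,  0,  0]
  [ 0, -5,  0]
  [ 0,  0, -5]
x^3 + 15*x^2 + 75*x + 125

Expanding det(x·I − A) (e.g. by cofactor expansion or by noting that A is similar to its Jordan form J, which has the same characteristic polynomial as A) gives
  χ_A(x) = x^3 + 15*x^2 + 75*x + 125
which factors as (x + 5)^3. The eigenvalues (with algebraic multiplicities) are λ = -5 with multiplicity 3.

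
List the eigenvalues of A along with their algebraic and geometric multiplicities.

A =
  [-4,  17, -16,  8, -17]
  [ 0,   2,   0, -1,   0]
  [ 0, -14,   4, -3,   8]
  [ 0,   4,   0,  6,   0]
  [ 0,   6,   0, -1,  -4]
λ = -4: alg = 2, geom = 1; λ = 4: alg = 3, geom = 2

Step 1 — factor the characteristic polynomial to read off the algebraic multiplicities:
  χ_A(x) = (x - 4)^3*(x + 4)^2

Step 2 — compute geometric multiplicities via the rank-nullity identity g(λ) = n − rank(A − λI):
  rank(A − (-4)·I) = 4, so dim ker(A − (-4)·I) = n − 4 = 1
  rank(A − (4)·I) = 3, so dim ker(A − (4)·I) = n − 3 = 2

Summary:
  λ = -4: algebraic multiplicity = 2, geometric multiplicity = 1
  λ = 4: algebraic multiplicity = 3, geometric multiplicity = 2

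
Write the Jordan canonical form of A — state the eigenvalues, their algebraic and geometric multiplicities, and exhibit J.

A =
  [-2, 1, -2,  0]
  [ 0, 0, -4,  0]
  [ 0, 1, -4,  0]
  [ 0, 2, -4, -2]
J_2(-2) ⊕ J_1(-2) ⊕ J_1(-2)

The characteristic polynomial is
  det(x·I − A) = x^4 + 8*x^3 + 24*x^2 + 32*x + 16 = (x + 2)^4

Eigenvalues and multiplicities (the geometric multiplicity of λ is n − rank(A − λI), which equals the number of Jordan blocks for λ):
  λ = -2: algebraic multiplicity = 4, geometric multiplicity = 3

Determining the block sizes for each eigenvalue:
  λ = -2: 3 blocks summing to 4 forces exactly one block of size 2 and the rest size 1 → block sizes [2, 1, 1]

Assembling the blocks gives a Jordan form
J =
  [-2,  1,  0,  0]
  [ 0, -2,  0,  0]
  [ 0,  0, -2,  0]
  [ 0,  0,  0, -2]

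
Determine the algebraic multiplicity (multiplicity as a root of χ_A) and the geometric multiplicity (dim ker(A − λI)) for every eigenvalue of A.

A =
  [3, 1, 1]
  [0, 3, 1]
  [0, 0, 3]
λ = 3: alg = 3, geom = 1

Step 1 — factor the characteristic polynomial to read off the algebraic multiplicities:
  χ_A(x) = (x - 3)^3

Step 2 — compute geometric multiplicities via the rank-nullity identity g(λ) = n − rank(A − λI):
  rank(A − (3)·I) = 2, so dim ker(A − (3)·I) = n − 2 = 1

Summary:
  λ = 3: algebraic multiplicity = 3, geometric multiplicity = 1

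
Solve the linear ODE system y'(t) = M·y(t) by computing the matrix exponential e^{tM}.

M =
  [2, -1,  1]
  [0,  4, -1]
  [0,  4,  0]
e^{tM} =
  [exp(2*t), t^2*exp(2*t) - t*exp(2*t), -t^2*exp(2*t)/2 + t*exp(2*t)]
  [0, 2*t*exp(2*t) + exp(2*t), -t*exp(2*t)]
  [0, 4*t*exp(2*t), -2*t*exp(2*t) + exp(2*t)]

Strategy: write M = P · J · P⁻¹ where J is a Jordan canonical form, so e^{tM} = P · e^{tJ} · P⁻¹, and e^{tJ} can be computed block-by-block.

M has Jordan form
J =
  [2, 1, 0]
  [0, 2, 1]
  [0, 0, 2]
(up to reordering of blocks).

Per-block formulas:
  For a 3×3 Jordan block J_3(2): exp(t · J_3(2)) = e^(2t)·(I + t·N + (t^2/2)·N^2), where N is the 3×3 nilpotent shift.

After assembling e^{tJ} and conjugating by P, we get:

e^{tM} =
  [exp(2*t), t^2*exp(2*t) - t*exp(2*t), -t^2*exp(2*t)/2 + t*exp(2*t)]
  [0, 2*t*exp(2*t) + exp(2*t), -t*exp(2*t)]
  [0, 4*t*exp(2*t), -2*t*exp(2*t) + exp(2*t)]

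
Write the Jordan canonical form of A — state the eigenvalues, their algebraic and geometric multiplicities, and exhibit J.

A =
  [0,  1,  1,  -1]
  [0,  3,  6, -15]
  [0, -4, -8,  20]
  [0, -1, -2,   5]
J_2(0) ⊕ J_2(0)

The characteristic polynomial is
  det(x·I − A) = x^4

Eigenvalues and multiplicities (the geometric multiplicity of λ is n − rank(A − λI), which equals the number of Jordan blocks for λ):
  λ = 0: algebraic multiplicity = 4, geometric multiplicity = 2

Determining the block sizes for each eigenvalue:
  λ = 0: with am = 4 and gm = 2, the partition is not yet determined (e.g. several partitions of 4 into 2 parts exist). Let N = A − (0)·I. Computing rank(N^1) = 2, rank(N^2) = 0; the number of blocks of size ≥ j is rank(N^{j−1}) − rank(N^j), giving [2, 2]. So we have 2 block(s) of size 2 → block sizes [2, 2]

Assembling the blocks gives a Jordan form
J =
  [0, 1, 0, 0]
  [0, 0, 0, 0]
  [0, 0, 0, 1]
  [0, 0, 0, 0]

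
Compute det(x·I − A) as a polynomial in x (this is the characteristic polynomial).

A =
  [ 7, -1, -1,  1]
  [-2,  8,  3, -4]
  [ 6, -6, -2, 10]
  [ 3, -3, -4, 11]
x^4 - 24*x^3 + 216*x^2 - 864*x + 1296

Expanding det(x·I − A) (e.g. by cofactor expansion or by noting that A is similar to its Jordan form J, which has the same characteristic polynomial as A) gives
  χ_A(x) = x^4 - 24*x^3 + 216*x^2 - 864*x + 1296
which factors as (x - 6)^4. The eigenvalues (with algebraic multiplicities) are λ = 6 with multiplicity 4.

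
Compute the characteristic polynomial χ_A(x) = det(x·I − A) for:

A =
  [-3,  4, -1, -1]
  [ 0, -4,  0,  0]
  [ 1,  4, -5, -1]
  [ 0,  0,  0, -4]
x^4 + 16*x^3 + 96*x^2 + 256*x + 256

Expanding det(x·I − A) (e.g. by cofactor expansion or by noting that A is similar to its Jordan form J, which has the same characteristic polynomial as A) gives
  χ_A(x) = x^4 + 16*x^3 + 96*x^2 + 256*x + 256
which factors as (x + 4)^4. The eigenvalues (with algebraic multiplicities) are λ = -4 with multiplicity 4.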